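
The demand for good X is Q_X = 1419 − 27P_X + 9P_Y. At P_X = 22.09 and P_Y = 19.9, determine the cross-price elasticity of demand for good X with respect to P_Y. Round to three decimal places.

0.179

At P_X = 22.09 and P_Y = 19.9: Q_X = 1001.67.
∂Q_X/∂P_Y = 9.
ε = (∂Q_X/∂P_Y)(P_Y/Q_X) = 9 × (19.9/1001.67) ≈ 0.179.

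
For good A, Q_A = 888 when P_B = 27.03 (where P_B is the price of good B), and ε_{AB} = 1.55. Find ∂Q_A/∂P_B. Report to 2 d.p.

ε = (∂Q_A/∂P_B)·(P_B/Q_A) ⇒ ∂Q_A/∂P_B = ε·Q_A/P_B = 1.55 × 888/27.03 ≈ 50.92.

50.92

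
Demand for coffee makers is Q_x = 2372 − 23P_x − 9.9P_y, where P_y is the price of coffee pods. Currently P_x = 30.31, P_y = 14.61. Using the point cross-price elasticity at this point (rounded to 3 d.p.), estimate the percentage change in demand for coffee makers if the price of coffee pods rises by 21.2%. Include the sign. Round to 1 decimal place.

At P_x = 30.31, P_y = 14.61: Q_x = 1530.231.
∂Q_x/∂P_y = -9.9.
ε = (∂Q_x/∂P_y)(P_y/Q_x) = -9.9000 × 14.61/1530.231 ≈ -0.095.
%ΔQ_x ≈ ε × %ΔP_y = -0.095 × (21.2%) = -2.0%.

-2.0%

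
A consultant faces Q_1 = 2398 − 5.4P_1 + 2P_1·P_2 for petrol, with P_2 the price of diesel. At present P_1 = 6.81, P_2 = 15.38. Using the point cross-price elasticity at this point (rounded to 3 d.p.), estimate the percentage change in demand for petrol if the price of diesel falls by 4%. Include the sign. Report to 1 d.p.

-0.3%

At P_1 = 6.81, P_2 = 15.38: Q_1 = 2570.702.
∂Q_1/∂P_2 = 2P_1 = 13.6200.
ε = (∂Q_1/∂P_2)(P_2/Q_1) = 13.6200 × 15.38/2570.702 ≈ 0.081.
%ΔQ_1 ≈ ε × %ΔP_2 = 0.081 × (-4%) = -0.3%.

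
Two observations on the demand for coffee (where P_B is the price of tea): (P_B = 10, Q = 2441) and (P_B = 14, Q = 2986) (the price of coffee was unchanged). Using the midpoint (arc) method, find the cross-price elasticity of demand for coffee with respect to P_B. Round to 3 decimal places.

ΔQ_A = 2986 − 2441 = 545; ΔP_B = 14 − 10 = 4.
Midpoints: Q̄_A = 2713.5, P̄_B = 12.00.
ε = (ΔQ_A/Q̄_A)/(ΔP_B/P̄_B) = (545/2713.5)/(4/12.00) ≈ 0.603.

0.603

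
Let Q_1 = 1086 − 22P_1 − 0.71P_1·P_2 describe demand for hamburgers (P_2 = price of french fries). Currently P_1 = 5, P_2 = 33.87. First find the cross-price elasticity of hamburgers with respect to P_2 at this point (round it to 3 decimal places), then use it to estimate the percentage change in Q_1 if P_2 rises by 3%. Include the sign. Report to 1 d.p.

-0.4%

At P_1 = 5, P_2 = 33.87: Q_1 = 855.762.
∂Q_1/∂P_2 = -0.71P_1 = -3.5500.
ε = (∂Q_1/∂P_2)(P_2/Q_1) = -3.5500 × 33.87/855.762 ≈ -0.141.
%ΔQ_1 ≈ ε × %ΔP_2 = -0.141 × (3%) = -0.4%.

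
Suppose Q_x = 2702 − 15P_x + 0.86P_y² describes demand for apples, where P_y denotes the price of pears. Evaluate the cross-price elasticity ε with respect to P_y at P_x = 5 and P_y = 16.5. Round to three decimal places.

At P_x = 5 and P_y = 16.5: Q_x = 2861.135.
∂Q_x/∂P_y = 1.72P_y = 1.72(16.5) = 28.3800.
ε = (∂Q_x/∂P_y)(P_y/Q_x) = 28.3800 × (16.5/2861.135) ≈ 0.164.

0.164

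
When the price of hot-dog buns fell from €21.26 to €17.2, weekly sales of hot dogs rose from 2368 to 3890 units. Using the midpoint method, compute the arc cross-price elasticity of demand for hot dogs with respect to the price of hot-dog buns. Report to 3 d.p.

ΔQ_A = 3890 − 2368 = 1522; ΔP_B = 17.2 − 21.26 = -4.06.
Midpoints: Q̄_A = 3129.0, P̄_B = 19.23.
ε = (ΔQ_A/Q̄_A)/(ΔP_B/P̄_B) = (1522/3129.0)/(-4.06/19.23) ≈ -2.304.
ε < 0: hot dogs and hot-dog buns are complements.

-2.304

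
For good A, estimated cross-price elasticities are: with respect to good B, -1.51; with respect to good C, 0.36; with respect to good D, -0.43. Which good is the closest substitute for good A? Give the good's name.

Substitutes have ε > 0. Among the positive values, 0.36 (good C) is largest.

good C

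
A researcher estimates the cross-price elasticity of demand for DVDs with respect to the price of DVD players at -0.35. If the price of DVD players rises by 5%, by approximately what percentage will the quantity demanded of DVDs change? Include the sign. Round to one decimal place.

-1.8%

%ΔQ ≈ ε × %ΔP of DVD players = -0.35 × (5%) = -1.8%.
Demand for DVDs falls by about 1.8%.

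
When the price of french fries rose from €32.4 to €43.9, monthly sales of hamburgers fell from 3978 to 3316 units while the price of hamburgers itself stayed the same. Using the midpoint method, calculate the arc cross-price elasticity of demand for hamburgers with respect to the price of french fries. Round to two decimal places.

ΔQ_A = 3316 − 3978 = -662; ΔP_B = 43.9 − 32.4 = 11.5.
Midpoints: Q̄_A = 3647.0, P̄_B = 38.15.
ε = (ΔQ_A/Q̄_A)/(ΔP_B/P̄_B) = (-662/3647.0)/(11.5/38.15) ≈ -0.60.
ε < 0: hamburgers and french fries are complements.

-0.60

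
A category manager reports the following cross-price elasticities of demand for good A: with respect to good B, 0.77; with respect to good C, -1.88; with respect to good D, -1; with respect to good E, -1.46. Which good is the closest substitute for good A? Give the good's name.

Substitutes have ε > 0. Among the positive values, 0.77 (good B) is largest.

good B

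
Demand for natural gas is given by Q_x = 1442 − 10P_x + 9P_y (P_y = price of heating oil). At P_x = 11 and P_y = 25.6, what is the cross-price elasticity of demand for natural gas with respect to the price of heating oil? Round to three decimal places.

At P_x = 11 and P_y = 25.6: Q_x = 1562.4.
∂Q_x/∂P_y = 9.
ε = (∂Q_x/∂P_y)(P_y/Q_x) = 9 × (25.6/1562.4) ≈ 0.147.
Since ε > 0, natural gas and heating oil are substitutes.

0.147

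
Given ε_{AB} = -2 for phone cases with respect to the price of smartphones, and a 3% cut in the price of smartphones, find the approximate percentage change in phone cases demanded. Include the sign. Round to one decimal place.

6.0%

%ΔQ ≈ ε × %ΔP of smartphones = -2 × (-3%) = 6.0%.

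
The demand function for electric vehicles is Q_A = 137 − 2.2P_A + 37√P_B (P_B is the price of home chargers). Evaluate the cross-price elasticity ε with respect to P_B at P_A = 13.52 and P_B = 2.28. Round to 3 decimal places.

0.171

At P_A = 13.52 and P_B = 2.28: Q_A = 163.125.
∂Q_A/∂P_B = 37/(2√P_B) = 37/(2√2.28) = 12.2519.
ε = (∂Q_A/∂P_B)(P_B/Q_A) = 12.2519 × (2.28/163.125) ≈ 0.171.
ε > 0: substitutes.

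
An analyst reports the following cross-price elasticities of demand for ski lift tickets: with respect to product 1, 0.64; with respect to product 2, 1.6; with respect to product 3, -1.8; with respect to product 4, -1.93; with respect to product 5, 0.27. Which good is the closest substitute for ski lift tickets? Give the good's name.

Substitutes have ε > 0. Among the positive values, 1.6 (product 2) is largest.

product 2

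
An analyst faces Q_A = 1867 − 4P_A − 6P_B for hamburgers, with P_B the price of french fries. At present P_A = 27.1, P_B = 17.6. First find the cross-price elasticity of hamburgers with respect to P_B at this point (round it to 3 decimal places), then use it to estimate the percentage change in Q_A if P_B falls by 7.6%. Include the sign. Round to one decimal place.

At P_A = 27.1, P_B = 17.6: Q_A = 1653.
∂Q_A/∂P_B = -6.
ε = (∂Q_A/∂P_B)(P_B/Q_A) = -6.0000 × 17.6/1653 ≈ -0.064.
%ΔQ_A ≈ ε × %ΔP_B = -0.064 × (-7.6%) = 0.5%.

0.5%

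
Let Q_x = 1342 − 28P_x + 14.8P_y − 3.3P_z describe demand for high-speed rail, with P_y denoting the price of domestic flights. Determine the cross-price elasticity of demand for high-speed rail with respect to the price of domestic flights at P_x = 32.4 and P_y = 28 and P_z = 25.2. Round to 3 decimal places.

0.541

At P_x = 32.4 and P_y = 28 and P_z = 25.2: Q_x = 766.04.
∂Q_x/∂P_y = 14.8.
ε = (∂Q_x/∂P_y)(P_y/Q_x) = 14.8 × (28/766.04) ≈ 0.541.
Since ε > 0, high-speed rail and domestic flights are substitutes.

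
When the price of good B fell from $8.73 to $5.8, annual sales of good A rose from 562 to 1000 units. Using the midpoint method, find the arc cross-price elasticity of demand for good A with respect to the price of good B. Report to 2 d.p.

-1.39

ΔQ_A = 1000 − 562 = 438; ΔP_B = 5.8 − 8.73 = -2.93.
Midpoints: Q̄_A = 781.0, P̄_B = 7.27.
ε = (ΔQ_A/Q̄_A)/(ΔP_B/P̄_B) = (438/781.0)/(-2.93/7.27) ≈ -1.39.
ε < 0: good A and good B are complements.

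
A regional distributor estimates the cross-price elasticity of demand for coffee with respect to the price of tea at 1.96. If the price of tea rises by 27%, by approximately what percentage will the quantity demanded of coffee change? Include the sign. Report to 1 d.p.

%ΔQ ≈ ε × %ΔP of tea = 1.96 × (27%) = 52.9%.

52.9%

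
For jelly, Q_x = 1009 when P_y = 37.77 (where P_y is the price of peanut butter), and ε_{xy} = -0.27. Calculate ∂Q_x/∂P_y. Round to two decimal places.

-7.21

ε = (∂Q_x/∂P_y)·(P_y/Q_x) ⇒ ∂Q_x/∂P_y = ε·Q_x/P_y = -0.27 × 1009/37.77 ≈ -7.21.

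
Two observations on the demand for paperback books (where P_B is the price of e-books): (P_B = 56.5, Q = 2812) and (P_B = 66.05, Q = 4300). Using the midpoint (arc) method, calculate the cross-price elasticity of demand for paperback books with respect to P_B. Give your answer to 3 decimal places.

ΔQ_A = 4300 − 2812 = 1488; ΔP_B = 66.05 − 56.5 = 9.55.
Midpoints: Q̄_A = 3556.0, P̄_B = 61.27.
ε = (ΔQ_A/Q̄_A)/(ΔP_B/P̄_B) = (1488/3556.0)/(9.55/61.27) ≈ 2.685.

2.685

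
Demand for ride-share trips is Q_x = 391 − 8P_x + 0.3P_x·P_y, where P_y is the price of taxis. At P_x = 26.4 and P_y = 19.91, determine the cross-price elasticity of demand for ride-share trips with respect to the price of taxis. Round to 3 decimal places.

At P_x = 26.4 and P_y = 19.91: Q_x = 337.487.
∂Q_x/∂P_y = 0.3P_x = 0.3(26.4) = 7.9200.
ε = (∂Q_x/∂P_y)(P_y/Q_x) = 7.9200 × (19.91/337.487) ≈ 0.467.
ε > 0: substitutes.

0.467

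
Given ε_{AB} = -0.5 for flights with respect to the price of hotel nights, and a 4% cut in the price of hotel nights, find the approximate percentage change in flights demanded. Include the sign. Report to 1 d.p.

2.0%

%ΔQ ≈ ε × %ΔP of hotel nights = -0.5 × (-4%) = 2.0%.
Demand for flights rises by about 2.0%.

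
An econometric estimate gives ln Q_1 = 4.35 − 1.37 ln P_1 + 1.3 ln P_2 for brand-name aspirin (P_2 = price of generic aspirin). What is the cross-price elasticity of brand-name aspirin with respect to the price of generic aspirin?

1.30

In a log-linear (constant-elasticity) demand function, the coefficient on ln P_2 is the cross-price elasticity.
ε = 1.30. Positive, so brand-name aspirin and generic aspirin are substitutes.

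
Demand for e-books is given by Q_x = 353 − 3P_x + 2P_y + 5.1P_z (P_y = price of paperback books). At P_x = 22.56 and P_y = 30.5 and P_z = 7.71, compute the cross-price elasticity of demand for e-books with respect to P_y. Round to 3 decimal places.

At P_x = 22.56 and P_y = 30.5 and P_z = 7.71: Q_x = 385.641.
∂Q_x/∂P_y = 2.
ε = (∂Q_x/∂P_y)(P_y/Q_x) = 2 × (30.5/385.641) ≈ 0.158.
Since ε > 0, e-books and paperback books are substitutes.

0.158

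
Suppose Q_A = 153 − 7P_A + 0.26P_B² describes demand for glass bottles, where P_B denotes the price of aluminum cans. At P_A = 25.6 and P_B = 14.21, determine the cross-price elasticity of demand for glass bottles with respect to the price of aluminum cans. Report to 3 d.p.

3.992

At P_A = 25.6 and P_B = 14.21: Q_A = 26.300.
∂Q_A/∂P_B = 0.52P_B = 0.52(14.21) = 7.3892.
ε = (∂Q_A/∂P_B)(P_B/Q_A) = 7.3892 × (14.21/26.300) ≈ 3.992.
ε > 0: substitutes.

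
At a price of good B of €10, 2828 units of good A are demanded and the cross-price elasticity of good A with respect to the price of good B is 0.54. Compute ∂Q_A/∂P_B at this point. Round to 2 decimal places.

152.71

ε = (∂Q_A/∂P_B)·(P_B/Q_A) ⇒ ∂Q_A/∂P_B = ε·Q_A/P_B = 0.54 × 2828/10 ≈ 152.71.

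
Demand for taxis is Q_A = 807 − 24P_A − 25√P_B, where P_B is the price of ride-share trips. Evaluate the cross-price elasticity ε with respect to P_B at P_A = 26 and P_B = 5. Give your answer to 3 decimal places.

At P_A = 26 and P_B = 5: Q_A = 127.098.
∂Q_A/∂P_B = -25/(2√P_B) = -25/(2√5) = -5.5902.
ε = (∂Q_A/∂P_B)(P_B/Q_A) = -5.5902 × (5/127.098) ≈ -0.220.
ε < 0: complements.

-0.220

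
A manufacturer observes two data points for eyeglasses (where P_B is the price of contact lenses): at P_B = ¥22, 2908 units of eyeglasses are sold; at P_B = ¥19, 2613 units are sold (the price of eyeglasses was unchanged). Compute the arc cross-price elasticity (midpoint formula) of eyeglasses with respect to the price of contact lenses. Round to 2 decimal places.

ΔQ_A = 2613 − 2908 = -295; ΔP_B = 19 − 22 = -3.
Midpoints: Q̄_A = 2760.5, P̄_B = 20.50.
ε = (ΔQ_A/Q̄_A)/(ΔP_B/P̄_B) = (-295/2760.5)/(-3/20.50) ≈ 0.73.
ε > 0: eyeglasses and contact lenses are substitutes.

0.73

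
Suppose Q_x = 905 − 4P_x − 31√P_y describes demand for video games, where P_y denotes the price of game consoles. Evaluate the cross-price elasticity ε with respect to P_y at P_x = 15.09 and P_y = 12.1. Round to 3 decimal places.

At P_x = 15.09 and P_y = 12.1: Q_x = 736.806.
∂Q_x/∂P_y = -31/(2√P_y) = -31/(2√12.1) = -4.4559.
ε = (∂Q_x/∂P_y)(P_y/Q_x) = -4.4559 × (12.1/736.806) ≈ -0.073.

-0.073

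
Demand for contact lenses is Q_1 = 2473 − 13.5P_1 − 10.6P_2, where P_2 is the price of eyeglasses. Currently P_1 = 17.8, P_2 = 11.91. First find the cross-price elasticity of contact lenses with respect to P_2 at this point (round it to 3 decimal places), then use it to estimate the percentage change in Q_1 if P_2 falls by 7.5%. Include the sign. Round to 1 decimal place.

At P_1 = 17.8, P_2 = 11.91: Q_1 = 2106.454.
∂Q_1/∂P_2 = -10.6.
ε = (∂Q_1/∂P_2)(P_2/Q_1) = -10.6000 × 11.91/2106.454 ≈ -0.060.
%ΔQ_1 ≈ ε × %ΔP_2 = -0.060 × (-7.5%) = 0.5%.

0.5%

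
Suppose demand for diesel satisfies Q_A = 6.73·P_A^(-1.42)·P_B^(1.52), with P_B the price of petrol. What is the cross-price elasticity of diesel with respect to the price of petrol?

1.52

In a log-linear (constant-elasticity) demand function, the coefficient on the exponent of P_B is the cross-price elasticity.
ε = 1.52. Positive, so diesel and petrol are substitutes.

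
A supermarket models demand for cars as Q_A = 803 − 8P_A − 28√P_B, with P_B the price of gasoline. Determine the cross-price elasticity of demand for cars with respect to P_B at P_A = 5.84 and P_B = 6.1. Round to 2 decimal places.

-0.05

At P_A = 5.84 and P_B = 6.1: Q_A = 687.125.
∂Q_A/∂P_B = -28/(2√P_B) = -28/(2√6.1) = -5.6684.
ε = (∂Q_A/∂P_B)(P_B/Q_A) = -5.6684 × (6.1/687.125) ≈ -0.05.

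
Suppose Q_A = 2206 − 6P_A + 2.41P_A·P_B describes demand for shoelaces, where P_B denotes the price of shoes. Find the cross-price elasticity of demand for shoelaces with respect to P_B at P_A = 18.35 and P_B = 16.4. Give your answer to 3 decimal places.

0.257

At P_A = 18.35 and P_B = 16.4: Q_A = 2821.165.
∂Q_A/∂P_B = 2.41P_A = 2.41(18.35) = 44.2235.
ε = (∂Q_A/∂P_B)(P_B/Q_A) = 44.2235 × (16.4/2821.165) ≈ 0.257.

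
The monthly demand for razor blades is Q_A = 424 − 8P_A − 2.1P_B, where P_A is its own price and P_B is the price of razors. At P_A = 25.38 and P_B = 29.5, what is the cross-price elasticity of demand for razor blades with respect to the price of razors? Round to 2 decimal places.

At P_A = 25.38 and P_B = 29.5: Q_A = 159.01.
∂Q_A/∂P_B = -2.1.
ε = (∂Q_A/∂P_B)(P_B/Q_A) = -2.1 × (29.5/159.01) ≈ -0.39.
Since ε < 0, razor blades and razors are complements.

-0.39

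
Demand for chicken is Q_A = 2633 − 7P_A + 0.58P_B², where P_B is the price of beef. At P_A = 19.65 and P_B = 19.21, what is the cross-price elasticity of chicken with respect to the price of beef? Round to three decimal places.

0.158

At P_A = 19.65 and P_B = 19.21: Q_A = 2709.484.
∂Q_A/∂P_B = 1.16P_B = 1.16(19.21) = 22.2836.
ε = (∂Q_A/∂P_B)(P_B/Q_A) = 22.2836 × (19.21/2709.484) ≈ 0.158.
ε > 0: substitutes.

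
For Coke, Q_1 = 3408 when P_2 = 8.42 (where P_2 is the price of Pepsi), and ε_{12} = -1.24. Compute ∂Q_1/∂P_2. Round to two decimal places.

-501.89

ε = (∂Q_1/∂P_2)·(P_2/Q_1) ⇒ ∂Q_1/∂P_2 = ε·Q_1/P_2 = -1.24 × 3408/8.42 ≈ -501.89.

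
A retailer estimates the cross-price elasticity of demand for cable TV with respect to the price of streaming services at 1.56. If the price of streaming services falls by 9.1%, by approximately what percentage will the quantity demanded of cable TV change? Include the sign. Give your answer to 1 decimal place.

%ΔQ ≈ ε × %ΔP of streaming services = 1.56 × (-9.1%) = -14.2%.
Demand for cable TV falls by about 14.2%.

-14.2%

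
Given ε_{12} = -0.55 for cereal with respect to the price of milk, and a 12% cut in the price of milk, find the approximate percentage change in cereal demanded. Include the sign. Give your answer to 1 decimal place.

6.6%

%ΔQ ≈ ε × %ΔP of milk = -0.55 × (-12%) = 6.6%.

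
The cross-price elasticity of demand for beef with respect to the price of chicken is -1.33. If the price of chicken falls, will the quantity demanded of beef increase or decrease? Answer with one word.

increase

ε < 0 and the price of chicken falls, so the quantity of beef moves in the opposite direction: it increases.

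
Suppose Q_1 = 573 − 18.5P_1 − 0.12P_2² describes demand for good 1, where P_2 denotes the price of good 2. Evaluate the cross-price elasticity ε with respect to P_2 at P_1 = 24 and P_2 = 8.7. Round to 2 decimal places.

At P_1 = 24 and P_2 = 8.7: Q_1 = 119.917.
∂Q_1/∂P_2 = -0.24P_2 = -0.24(8.7) = -2.0880.
ε = (∂Q_1/∂P_2)(P_2/Q_1) = -2.0880 × (8.7/119.917) ≈ -0.15.
ε < 0: complements.

-0.15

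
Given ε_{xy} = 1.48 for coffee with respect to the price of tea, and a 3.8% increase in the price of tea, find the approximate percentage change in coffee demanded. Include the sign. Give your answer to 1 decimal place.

%ΔQ ≈ ε × %ΔP of tea = 1.48 × (3.8%) = 5.6%.
Demand for coffee rises by about 5.6%.

5.6%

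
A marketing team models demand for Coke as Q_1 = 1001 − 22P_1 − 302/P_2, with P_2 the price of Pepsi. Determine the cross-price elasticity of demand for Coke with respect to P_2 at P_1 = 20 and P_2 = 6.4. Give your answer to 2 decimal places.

At P_1 = 20 and P_2 = 6.4: Q_1 = 513.812.
∂Q_1/∂P_2 = 302/P_2² = 7.3730.
ε = (∂Q_1/∂P_2)(P_2/Q_1) = 7.3730 × (6.4/513.812) ≈ 0.09.
ε > 0: substitutes.

0.09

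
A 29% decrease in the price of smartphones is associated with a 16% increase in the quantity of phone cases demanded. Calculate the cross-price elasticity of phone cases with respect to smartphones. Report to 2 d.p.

ε = (%ΔQ of phone cases) / (%ΔP of smartphones) = (16%) / (-29%) ≈ -0.55.
Negative cross-price elasticity: complements.

-0.55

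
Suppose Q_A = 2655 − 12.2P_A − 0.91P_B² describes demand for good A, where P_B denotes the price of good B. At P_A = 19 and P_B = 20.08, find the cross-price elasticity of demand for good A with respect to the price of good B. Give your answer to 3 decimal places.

-0.357

At P_A = 19 and P_B = 20.08: Q_A = 2056.282.
∂Q_A/∂P_B = -1.82P_B = -1.82(20.08) = -36.5456.
ε = (∂Q_A/∂P_B)(P_B/Q_A) = -36.5456 × (20.08/2056.282) ≈ -0.357.
ε < 0: complements.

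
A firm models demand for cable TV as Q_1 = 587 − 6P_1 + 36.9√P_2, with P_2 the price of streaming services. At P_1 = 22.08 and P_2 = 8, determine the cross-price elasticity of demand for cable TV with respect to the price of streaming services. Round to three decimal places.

0.093

At P_1 = 22.08 and P_2 = 8: Q_1 = 558.889.
∂Q_1/∂P_2 = 36.9/(2√P_2) = 36.9/(2√8) = 6.5231.
ε = (∂Q_1/∂P_2)(P_2/Q_1) = 6.5231 × (8/558.889) ≈ 0.093.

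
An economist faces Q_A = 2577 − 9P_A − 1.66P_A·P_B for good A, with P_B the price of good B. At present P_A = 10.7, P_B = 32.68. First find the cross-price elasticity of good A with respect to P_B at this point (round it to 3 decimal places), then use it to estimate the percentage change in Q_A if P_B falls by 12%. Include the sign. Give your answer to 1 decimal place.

3.7%

At P_A = 10.7, P_B = 32.68: Q_A = 1900.238.
∂Q_A/∂P_B = -1.66P_A = -17.7620.
ε = (∂Q_A/∂P_B)(P_B/Q_A) = -17.7620 × 32.68/1900.238 ≈ -0.305.
%ΔQ_A ≈ ε × %ΔP_B = -0.305 × (-12%) = 3.7%.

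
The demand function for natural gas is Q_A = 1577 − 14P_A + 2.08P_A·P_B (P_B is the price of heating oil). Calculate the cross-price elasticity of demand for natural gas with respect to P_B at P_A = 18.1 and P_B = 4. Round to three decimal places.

At P_A = 18.1 and P_B = 4: Q_A = 1474.192.
∂Q_A/∂P_B = 2.08P_A = 2.08(18.1) = 37.6480.
ε = (∂Q_A/∂P_B)(P_B/Q_A) = 37.6480 × (4/1474.192) ≈ 0.102.
ε > 0: substitutes.

0.102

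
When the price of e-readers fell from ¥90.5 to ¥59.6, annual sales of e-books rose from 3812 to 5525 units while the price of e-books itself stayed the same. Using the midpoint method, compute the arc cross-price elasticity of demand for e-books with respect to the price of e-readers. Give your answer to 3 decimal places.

-0.891

ΔQ_A = 5525 − 3812 = 1713; ΔP_B = 59.6 − 90.5 = -30.9.
Midpoints: Q̄_A = 4668.5, P̄_B = 75.05.
ε = (ΔQ_A/Q̄_A)/(ΔP_B/P̄_B) = (1713/4668.5)/(-30.9/75.05) ≈ -0.891.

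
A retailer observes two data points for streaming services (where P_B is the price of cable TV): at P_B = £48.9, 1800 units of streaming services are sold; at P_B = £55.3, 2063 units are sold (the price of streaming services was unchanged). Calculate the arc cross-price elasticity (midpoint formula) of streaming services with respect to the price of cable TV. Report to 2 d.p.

1.11

ΔQ_A = 2063 − 1800 = 263; ΔP_B = 55.3 − 48.9 = 6.4.
Midpoints: Q̄_A = 1931.5, P̄_B = 52.10.
ε = (ΔQ_A/Q̄_A)/(ΔP_B/P̄_B) = (263/1931.5)/(6.4/52.10) ≈ 1.11.
ε > 0: streaming services and cable TV are substitutes.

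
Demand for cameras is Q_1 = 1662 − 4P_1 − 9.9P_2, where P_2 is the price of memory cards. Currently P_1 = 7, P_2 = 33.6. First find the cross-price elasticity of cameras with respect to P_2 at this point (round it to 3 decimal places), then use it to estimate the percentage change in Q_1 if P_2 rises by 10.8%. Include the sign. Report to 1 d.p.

At P_1 = 7, P_2 = 33.6: Q_1 = 1301.36.
∂Q_1/∂P_2 = -9.9.
ε = (∂Q_1/∂P_2)(P_2/Q_1) = -9.9000 × 33.6/1301.36 ≈ -0.256.
%ΔQ_1 ≈ ε × %ΔP_2 = -0.256 × (10.8%) = -2.8%.

-2.8%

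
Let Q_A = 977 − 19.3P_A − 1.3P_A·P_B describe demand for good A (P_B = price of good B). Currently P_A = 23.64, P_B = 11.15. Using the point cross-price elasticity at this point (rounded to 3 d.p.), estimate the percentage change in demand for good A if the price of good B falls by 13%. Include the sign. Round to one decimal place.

At P_A = 23.64, P_B = 11.15: Q_A = 178.086.
∂Q_A/∂P_B = -1.3P_A = -30.7320.
ε = (∂Q_A/∂P_B)(P_B/Q_A) = -30.7320 × 11.15/178.086 ≈ -1.924.
%ΔQ_A ≈ ε × %ΔP_B = -1.924 × (-13%) = 25.0%.

25.0%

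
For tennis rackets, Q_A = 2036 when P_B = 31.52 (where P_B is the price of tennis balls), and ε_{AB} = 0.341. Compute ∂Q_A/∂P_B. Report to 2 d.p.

22.03

ε = (∂Q_A/∂P_B)·(P_B/Q_A) ⇒ ∂Q_A/∂P_B = ε·Q_A/P_B = 0.341 × 2036/31.52 ≈ 22.03.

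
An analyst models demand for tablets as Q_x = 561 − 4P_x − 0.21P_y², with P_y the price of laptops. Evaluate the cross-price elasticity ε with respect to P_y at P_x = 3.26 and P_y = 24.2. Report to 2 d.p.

At P_x = 3.26 and P_y = 24.2: Q_x = 424.976.
∂Q_x/∂P_y = -0.42P_y = -0.42(24.2) = -10.1640.
ε = (∂Q_x/∂P_y)(P_y/Q_x) = -10.1640 × (24.2/424.976) ≈ -0.58.
ε < 0: complements.

-0.58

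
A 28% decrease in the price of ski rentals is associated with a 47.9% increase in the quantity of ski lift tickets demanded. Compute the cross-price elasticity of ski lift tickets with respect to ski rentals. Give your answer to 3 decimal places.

ε = (%ΔQ of ski lift tickets) / (%ΔP of ski rentals) = (47.9%) / (-28%) ≈ -1.711.

-1.711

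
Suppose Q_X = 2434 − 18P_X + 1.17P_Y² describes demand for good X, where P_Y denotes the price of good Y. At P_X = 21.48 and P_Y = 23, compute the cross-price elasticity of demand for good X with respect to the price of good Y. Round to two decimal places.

0.46

At P_X = 21.48 and P_Y = 23: Q_X = 2666.29.
∂Q_X/∂P_Y = 2.34P_Y = 2.34(23) = 53.8200.
ε = (∂Q_X/∂P_Y)(P_Y/Q_X) = 53.8200 × (23/2666.29) ≈ 0.46.
ε > 0: substitutes.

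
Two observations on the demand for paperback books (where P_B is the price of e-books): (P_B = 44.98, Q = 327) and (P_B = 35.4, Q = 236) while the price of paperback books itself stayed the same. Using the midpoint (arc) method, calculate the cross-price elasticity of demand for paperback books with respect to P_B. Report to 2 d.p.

ΔQ_A = 236 − 327 = -91; ΔP_B = 35.4 − 44.98 = -9.58.
Midpoints: Q̄_A = 281.5, P̄_B = 40.19.
ε = (ΔQ_A/Q̄_A)/(ΔP_B/P̄_B) = (-91/281.5)/(-9.58/40.19) ≈ 1.36.
ε > 0: paperback books and e-books are substitutes.

1.36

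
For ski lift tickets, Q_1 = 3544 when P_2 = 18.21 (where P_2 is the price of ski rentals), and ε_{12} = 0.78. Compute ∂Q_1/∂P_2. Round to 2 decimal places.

151.80

ε = (∂Q_1/∂P_2)·(P_2/Q_1) ⇒ ∂Q_1/∂P_2 = ε·Q_1/P_2 = 0.78 × 3544/18.21 ≈ 151.80.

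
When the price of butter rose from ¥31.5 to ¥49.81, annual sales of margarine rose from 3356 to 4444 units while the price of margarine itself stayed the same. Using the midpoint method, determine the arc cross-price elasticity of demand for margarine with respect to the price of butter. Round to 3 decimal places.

ΔQ_A = 4444 − 3356 = 1088; ΔP_B = 49.81 − 31.5 = 18.31.
Midpoints: Q̄_A = 3900.0, P̄_B = 40.66.
ε = (ΔQ_A/Q̄_A)/(ΔP_B/P̄_B) = (1088/3900.0)/(18.31/40.66) ≈ 0.619.

0.619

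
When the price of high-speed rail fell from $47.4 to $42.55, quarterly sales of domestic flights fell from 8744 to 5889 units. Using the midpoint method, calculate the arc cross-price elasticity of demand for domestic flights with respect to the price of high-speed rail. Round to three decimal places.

ΔQ_A = 5889 − 8744 = -2855; ΔP_B = 42.55 − 47.4 = -4.85.
Midpoints: Q̄_A = 7316.5, P̄_B = 44.97.
ε = (ΔQ_A/Q̄_A)/(ΔP_B/P̄_B) = (-2855/7316.5)/(-4.85/44.97) ≈ 3.619.

3.619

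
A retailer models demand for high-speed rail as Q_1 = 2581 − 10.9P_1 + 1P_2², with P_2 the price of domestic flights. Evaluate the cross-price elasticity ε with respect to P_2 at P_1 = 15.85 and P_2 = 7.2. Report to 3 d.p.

At P_1 = 15.85 and P_2 = 7.2: Q_1 = 2460.075.
∂Q_1/∂P_2 = 2P_2 = 2(7.2) = 14.4000.
ε = (∂Q_1/∂P_2)(P_2/Q_1) = 14.4000 × (7.2/2460.075) ≈ 0.042.

0.042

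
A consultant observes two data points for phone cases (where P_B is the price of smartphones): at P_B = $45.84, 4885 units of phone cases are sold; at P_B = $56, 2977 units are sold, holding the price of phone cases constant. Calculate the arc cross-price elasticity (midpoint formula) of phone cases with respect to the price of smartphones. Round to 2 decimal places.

-2.43

ΔQ_A = 2977 − 4885 = -1908; ΔP_B = 56 − 45.84 = 10.16.
Midpoints: Q̄_A = 3931.0, P̄_B = 50.92.
ε = (ΔQ_A/Q̄_A)/(ΔP_B/P̄_B) = (-1908/3931.0)/(10.16/50.92) ≈ -2.43.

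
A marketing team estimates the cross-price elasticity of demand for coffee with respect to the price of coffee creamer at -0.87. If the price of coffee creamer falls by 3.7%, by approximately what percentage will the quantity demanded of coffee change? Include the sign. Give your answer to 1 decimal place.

3.2%

%ΔQ ≈ ε × %ΔP of coffee creamer = -0.87 × (-3.7%) = 3.2%.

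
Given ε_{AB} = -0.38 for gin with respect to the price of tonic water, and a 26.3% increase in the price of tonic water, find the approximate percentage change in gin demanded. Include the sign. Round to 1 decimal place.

-10.0%

%ΔQ ≈ ε × %ΔP of tonic water = -0.38 × (26.3%) = -10.0%.
Demand for gin falls by about 10.0%.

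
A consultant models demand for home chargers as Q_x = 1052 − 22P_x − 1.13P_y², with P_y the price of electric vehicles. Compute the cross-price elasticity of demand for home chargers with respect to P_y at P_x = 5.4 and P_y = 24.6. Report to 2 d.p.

At P_x = 5.4 and P_y = 24.6: Q_x = 249.369.
∂Q_x/∂P_y = -2.26P_y = -2.26(24.6) = -55.5960.
ε = (∂Q_x/∂P_y)(P_y/Q_x) = -55.5960 × (24.6/249.369) ≈ -5.48.

-5.48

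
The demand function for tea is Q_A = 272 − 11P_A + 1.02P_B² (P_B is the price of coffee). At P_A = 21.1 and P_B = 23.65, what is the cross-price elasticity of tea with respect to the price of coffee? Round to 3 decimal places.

At P_A = 21.1 and P_B = 23.65: Q_A = 610.409.
∂Q_A/∂P_B = 2.04P_B = 2.04(23.65) = 48.2460.
ε = (∂Q_A/∂P_B)(P_B/Q_A) = 48.2460 × (23.65/610.409) ≈ 1.869.
ε > 0: substitutes.

1.869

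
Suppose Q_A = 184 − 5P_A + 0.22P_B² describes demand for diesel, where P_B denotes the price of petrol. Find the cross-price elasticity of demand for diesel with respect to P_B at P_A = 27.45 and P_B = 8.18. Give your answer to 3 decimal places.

0.479

At P_A = 27.45 and P_B = 8.18: Q_A = 61.471.
∂Q_A/∂P_B = 0.44P_B = 0.44(8.18) = 3.5992.
ε = (∂Q_A/∂P_B)(P_B/Q_A) = 3.5992 × (8.18/61.471) ≈ 0.479.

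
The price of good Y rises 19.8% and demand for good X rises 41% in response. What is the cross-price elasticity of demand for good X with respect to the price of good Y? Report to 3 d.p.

2.071

ε = (%ΔQ of good X) / (%ΔP of good Y) = (41%) / (19.8%) ≈ 2.071.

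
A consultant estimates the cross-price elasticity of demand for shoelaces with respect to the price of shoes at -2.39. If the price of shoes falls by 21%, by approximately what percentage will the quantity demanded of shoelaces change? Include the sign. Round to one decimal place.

50.2%

%ΔQ ≈ ε × %ΔP of shoes = -2.39 × (-21%) = 50.2%.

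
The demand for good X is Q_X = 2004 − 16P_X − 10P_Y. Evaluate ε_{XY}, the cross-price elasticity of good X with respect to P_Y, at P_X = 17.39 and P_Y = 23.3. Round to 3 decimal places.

-0.156

At P_X = 17.39 and P_Y = 23.3: Q_X = 1492.76.
∂Q_X/∂P_Y = -10.
ε = (∂Q_X/∂P_Y)(P_Y/Q_X) = -10 × (23.3/1492.76) ≈ -0.156.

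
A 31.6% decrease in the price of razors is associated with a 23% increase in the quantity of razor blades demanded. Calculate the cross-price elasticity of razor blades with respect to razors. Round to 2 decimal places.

ε = (%ΔQ of razor blades) / (%ΔP of razors) = (23%) / (-31.6%) ≈ -0.73.
Negative cross-price elasticity: complements.

-0.73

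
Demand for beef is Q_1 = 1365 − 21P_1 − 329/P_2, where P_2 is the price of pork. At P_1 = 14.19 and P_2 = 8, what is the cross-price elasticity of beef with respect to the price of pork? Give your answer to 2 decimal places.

0.04

At P_1 = 14.19 and P_2 = 8: Q_1 = 1025.885.
∂Q_1/∂P_2 = 329/P_2² = 5.1406.
ε = (∂Q_1/∂P_2)(P_2/Q_1) = 5.1406 × (8/1025.885) ≈ 0.04.
ε > 0: substitutes.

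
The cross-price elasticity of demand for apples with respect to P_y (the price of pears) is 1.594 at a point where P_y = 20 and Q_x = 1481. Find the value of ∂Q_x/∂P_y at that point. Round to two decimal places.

118.04

ε = (∂Q_x/∂P_y)·(P_y/Q_x) ⇒ ∂Q_x/∂P_y = ε·Q_x/P_y = 1.594 × 1481/20 ≈ 118.04.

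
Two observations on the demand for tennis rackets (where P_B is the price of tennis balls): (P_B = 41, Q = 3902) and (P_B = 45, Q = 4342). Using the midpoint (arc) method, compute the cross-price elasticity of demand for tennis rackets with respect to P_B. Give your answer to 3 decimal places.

ΔQ_A = 4342 − 3902 = 440; ΔP_B = 45 − 41 = 4.
Midpoints: Q̄_A = 4122.0, P̄_B = 43.00.
ε = (ΔQ_A/Q̄_A)/(ΔP_B/P̄_B) = (440/4122.0)/(4/43.00) ≈ 1.148.

1.148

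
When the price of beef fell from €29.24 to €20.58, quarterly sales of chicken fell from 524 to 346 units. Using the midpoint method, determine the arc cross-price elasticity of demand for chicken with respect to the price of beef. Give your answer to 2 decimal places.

ΔQ_A = 346 − 524 = -178; ΔP_B = 20.58 − 29.24 = -8.66.
Midpoints: Q̄_A = 435.0, P̄_B = 24.91.
ε = (ΔQ_A/Q̄_A)/(ΔP_B/P̄_B) = (-178/435.0)/(-8.66/24.91) ≈ 1.18.

1.18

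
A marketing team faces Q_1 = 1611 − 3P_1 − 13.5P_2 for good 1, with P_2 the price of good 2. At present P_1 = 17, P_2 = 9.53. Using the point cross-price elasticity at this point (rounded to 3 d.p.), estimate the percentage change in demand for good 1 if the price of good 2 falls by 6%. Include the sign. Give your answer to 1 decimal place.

At P_1 = 17, P_2 = 9.53: Q_1 = 1431.345.
∂Q_1/∂P_2 = -13.5.
ε = (∂Q_1/∂P_2)(P_2/Q_1) = -13.5000 × 9.53/1431.345 ≈ -0.090.
%ΔQ_1 ≈ ε × %ΔP_2 = -0.090 × (-6%) = 0.5%.

0.5%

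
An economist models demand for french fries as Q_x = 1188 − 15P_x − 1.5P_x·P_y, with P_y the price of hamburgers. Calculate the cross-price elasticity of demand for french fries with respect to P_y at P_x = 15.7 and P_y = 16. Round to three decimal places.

At P_x = 15.7 and P_y = 16: Q_x = 575.7.
∂Q_x/∂P_y = -1.5P_x = -1.5(15.7) = -23.5500.
ε = (∂Q_x/∂P_y)(P_y/Q_x) = -23.5500 × (16/575.7) ≈ -0.655.
ε < 0: complements.

-0.655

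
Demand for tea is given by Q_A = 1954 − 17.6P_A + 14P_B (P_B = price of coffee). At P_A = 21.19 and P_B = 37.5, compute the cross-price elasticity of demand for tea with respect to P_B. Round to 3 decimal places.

0.249

At P_A = 21.19 and P_B = 37.5: Q_A = 2106.056.
∂Q_A/∂P_B = 14.
ε = (∂Q_A/∂P_B)(P_B/Q_A) = 14 × (37.5/2106.056) ≈ 0.249.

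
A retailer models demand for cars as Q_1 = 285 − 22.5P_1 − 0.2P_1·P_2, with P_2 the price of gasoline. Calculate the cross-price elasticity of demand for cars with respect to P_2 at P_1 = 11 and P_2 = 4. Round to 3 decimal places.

-0.307

At P_1 = 11 and P_2 = 4: Q_1 = 28.7.
∂Q_1/∂P_2 = -0.2P_1 = -0.2(11) = -2.2000.
ε = (∂Q_1/∂P_2)(P_2/Q_1) = -2.2000 × (4/28.7) ≈ -0.307.
ε < 0: complements.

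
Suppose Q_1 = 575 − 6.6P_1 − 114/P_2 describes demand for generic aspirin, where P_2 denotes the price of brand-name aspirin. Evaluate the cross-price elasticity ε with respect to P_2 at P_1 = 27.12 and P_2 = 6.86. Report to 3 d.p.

0.044

At P_1 = 27.12 and P_2 = 6.86: Q_1 = 379.390.
∂Q_1/∂P_2 = 114/P_2² = 2.4225.
ε = (∂Q_1/∂P_2)(P_2/Q_1) = 2.4225 × (6.86/379.390) ≈ 0.044.
ε > 0: substitutes.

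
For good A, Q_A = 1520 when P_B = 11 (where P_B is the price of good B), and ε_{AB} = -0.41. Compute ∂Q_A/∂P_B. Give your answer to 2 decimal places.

-56.65

ε = (∂Q_A/∂P_B)·(P_B/Q_A) ⇒ ∂Q_A/∂P_B = ε·Q_A/P_B = -0.41 × 1520/11 ≈ -56.65.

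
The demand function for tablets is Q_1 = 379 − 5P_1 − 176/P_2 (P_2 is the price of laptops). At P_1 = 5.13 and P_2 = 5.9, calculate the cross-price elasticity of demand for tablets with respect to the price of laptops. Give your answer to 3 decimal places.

At P_1 = 5.13 and P_2 = 5.9: Q_1 = 323.519.
∂Q_1/∂P_2 = 176/P_2² = 5.0560.
ε = (∂Q_1/∂P_2)(P_2/Q_1) = 5.0560 × (5.9/323.519) ≈ 0.092.

0.092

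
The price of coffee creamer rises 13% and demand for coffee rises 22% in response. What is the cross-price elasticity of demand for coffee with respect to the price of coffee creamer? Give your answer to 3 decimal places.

1.692

ε = (%ΔQ of coffee) / (%ΔP of coffee creamer) = (22%) / (13%) ≈ 1.692.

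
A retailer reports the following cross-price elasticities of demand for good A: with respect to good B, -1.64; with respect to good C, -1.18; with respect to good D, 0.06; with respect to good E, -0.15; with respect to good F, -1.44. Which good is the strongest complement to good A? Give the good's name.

Complements have ε < 0. The most negative value is -1.64 (good B).

good B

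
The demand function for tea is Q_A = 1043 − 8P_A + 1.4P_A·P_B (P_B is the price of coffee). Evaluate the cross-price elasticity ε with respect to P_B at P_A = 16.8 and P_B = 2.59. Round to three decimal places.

0.063

At P_A = 16.8 and P_B = 2.59: Q_A = 969.517.
∂Q_A/∂P_B = 1.4P_A = 1.4(16.8) = 23.5200.
ε = (∂Q_A/∂P_B)(P_B/Q_A) = 23.5200 × (2.59/969.517) ≈ 0.063.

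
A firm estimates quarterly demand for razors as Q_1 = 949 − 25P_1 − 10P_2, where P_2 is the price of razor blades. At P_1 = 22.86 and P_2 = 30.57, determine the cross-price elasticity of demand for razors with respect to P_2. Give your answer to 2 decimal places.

At P_1 = 22.86 and P_2 = 30.57: Q_1 = 71.8.
∂Q_1/∂P_2 = -10.
ε = (∂Q_1/∂P_2)(P_2/Q_1) = -10 × (30.57/71.8) ≈ -4.26.

-4.26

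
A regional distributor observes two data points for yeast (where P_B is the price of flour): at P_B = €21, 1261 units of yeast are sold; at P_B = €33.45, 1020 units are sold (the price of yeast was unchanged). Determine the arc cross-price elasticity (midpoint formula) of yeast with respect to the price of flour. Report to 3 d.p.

-0.462

ΔQ_A = 1020 − 1261 = -241; ΔP_B = 33.45 − 21 = 12.45.
Midpoints: Q̄_A = 1140.5, P̄_B = 27.23.
ε = (ΔQ_A/Q̄_A)/(ΔP_B/P̄_B) = (-241/1140.5)/(12.45/27.23) ≈ -0.462.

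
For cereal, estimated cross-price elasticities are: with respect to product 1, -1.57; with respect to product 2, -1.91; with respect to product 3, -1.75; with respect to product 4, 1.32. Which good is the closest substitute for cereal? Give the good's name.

Substitutes have ε > 0. Among the positive values, 1.32 (product 4) is largest.

product 4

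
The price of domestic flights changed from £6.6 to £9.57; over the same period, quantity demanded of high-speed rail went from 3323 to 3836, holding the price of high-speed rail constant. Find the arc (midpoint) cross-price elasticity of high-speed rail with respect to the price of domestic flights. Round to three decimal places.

0.390

ΔQ_A = 3836 − 3323 = 513; ΔP_B = 9.57 − 6.6 = 2.97.
Midpoints: Q̄_A = 3579.5, P̄_B = 8.09.
ε = (ΔQ_A/Q̄_A)/(ΔP_B/P̄_B) = (513/3579.5)/(2.97/8.09) ≈ 0.390.
ε > 0: high-speed rail and domestic flights are substitutes.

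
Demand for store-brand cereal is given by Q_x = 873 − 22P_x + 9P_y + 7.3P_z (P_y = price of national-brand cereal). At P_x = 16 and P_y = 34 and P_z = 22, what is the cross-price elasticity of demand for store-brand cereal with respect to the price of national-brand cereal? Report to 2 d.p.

0.31

At P_x = 16 and P_y = 34 and P_z = 22: Q_x = 987.6.
∂Q_x/∂P_y = 9.
ε = (∂Q_x/∂P_y)(P_y/Q_x) = 9 × (34/987.6) ≈ 0.31.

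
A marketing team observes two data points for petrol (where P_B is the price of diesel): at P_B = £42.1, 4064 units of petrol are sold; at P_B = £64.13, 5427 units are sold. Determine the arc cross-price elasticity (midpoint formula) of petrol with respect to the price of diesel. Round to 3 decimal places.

0.692

ΔQ_A = 5427 − 4064 = 1363; ΔP_B = 64.13 − 42.1 = 22.03.
Midpoints: Q̄_A = 4745.5, P̄_B = 53.11.
ε = (ΔQ_A/Q̄_A)/(ΔP_B/P̄_B) = (1363/4745.5)/(22.03/53.11) ≈ 0.692.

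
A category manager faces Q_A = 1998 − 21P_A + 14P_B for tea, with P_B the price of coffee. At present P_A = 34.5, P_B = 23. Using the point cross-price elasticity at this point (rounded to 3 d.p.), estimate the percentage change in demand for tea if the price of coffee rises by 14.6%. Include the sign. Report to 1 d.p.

2.9%

At P_A = 34.5, P_B = 23: Q_A = 1595.5.
∂Q_A/∂P_B = 14.
ε = (∂Q_A/∂P_B)(P_B/Q_A) = 14.0000 × 23/1595.5 ≈ 0.202.
%ΔQ_A ≈ ε × %ΔP_B = 0.202 × (14.6%) = 2.9%.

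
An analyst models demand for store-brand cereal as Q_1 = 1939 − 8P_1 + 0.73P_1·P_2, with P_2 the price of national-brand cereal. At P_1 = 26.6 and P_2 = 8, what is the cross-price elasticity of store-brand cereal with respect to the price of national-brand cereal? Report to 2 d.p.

0.08

At P_1 = 26.6 and P_2 = 8: Q_1 = 1881.544.
∂Q_1/∂P_2 = 0.73P_1 = 0.73(26.6) = 19.4180.
ε = (∂Q_1/∂P_2)(P_2/Q_1) = 19.4180 × (8/1881.544) ≈ 0.08.
ε > 0: substitutes.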